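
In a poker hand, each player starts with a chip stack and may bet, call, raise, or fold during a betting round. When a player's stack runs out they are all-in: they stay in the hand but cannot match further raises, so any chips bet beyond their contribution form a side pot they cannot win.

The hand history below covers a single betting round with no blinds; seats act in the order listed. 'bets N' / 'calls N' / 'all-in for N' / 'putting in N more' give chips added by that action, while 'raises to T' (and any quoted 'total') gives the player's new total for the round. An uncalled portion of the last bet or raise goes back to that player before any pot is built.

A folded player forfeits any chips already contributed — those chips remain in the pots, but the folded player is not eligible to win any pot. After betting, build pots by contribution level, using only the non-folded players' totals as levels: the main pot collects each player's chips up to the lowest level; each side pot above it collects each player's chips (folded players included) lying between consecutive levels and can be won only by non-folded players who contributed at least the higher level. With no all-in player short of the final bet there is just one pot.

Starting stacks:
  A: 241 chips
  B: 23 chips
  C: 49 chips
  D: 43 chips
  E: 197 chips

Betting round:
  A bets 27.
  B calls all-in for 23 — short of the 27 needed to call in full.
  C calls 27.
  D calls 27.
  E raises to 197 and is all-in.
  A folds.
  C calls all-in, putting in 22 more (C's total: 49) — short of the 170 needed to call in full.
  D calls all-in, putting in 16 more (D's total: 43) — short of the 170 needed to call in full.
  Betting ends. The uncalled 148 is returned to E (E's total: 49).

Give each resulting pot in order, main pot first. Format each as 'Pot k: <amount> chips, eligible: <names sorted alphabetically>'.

Pot 1: 115 chips, eligible: B, C, D, E
Pot 2: 64 chips, eligible: C, D, E
Pot 3: 12 chips, eligible: C, E

Derivation:
Contributions (after 148 returned to E): A=27, B=23, C=49, D=43, E=49
Folded: A
Pot levels (distinct totals of non-folded players): 23, 43, 49
Layer 1-23: 23 each from A, B, C, D, E = 23*5 = 115 chips; eligible B, C, D, E
Layer 24-43: A 4 + C 20 + D 20 + E 20 = 64 chips; eligible C, D, E
Layer 44-49: 6 each from C, E = 6*2 = 12 chips; eligible C, E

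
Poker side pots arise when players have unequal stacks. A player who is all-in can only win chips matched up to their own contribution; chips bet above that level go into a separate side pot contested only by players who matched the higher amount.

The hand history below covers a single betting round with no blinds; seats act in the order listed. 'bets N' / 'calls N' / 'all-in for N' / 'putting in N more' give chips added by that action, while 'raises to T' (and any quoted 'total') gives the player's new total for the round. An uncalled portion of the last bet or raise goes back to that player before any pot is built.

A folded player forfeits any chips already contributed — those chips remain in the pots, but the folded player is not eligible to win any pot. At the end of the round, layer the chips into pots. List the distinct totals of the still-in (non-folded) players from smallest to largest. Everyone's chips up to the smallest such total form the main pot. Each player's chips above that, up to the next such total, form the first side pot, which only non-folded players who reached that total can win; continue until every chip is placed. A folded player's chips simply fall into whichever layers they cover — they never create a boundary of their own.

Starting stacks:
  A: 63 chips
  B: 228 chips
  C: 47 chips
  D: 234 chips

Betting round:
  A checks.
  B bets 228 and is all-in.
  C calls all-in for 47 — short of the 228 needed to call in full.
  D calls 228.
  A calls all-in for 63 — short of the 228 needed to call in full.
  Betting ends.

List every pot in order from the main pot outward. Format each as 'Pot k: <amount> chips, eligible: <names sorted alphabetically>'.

Contributions: A=63, B=228, C=47, D=228
Pot levels (distinct totals of non-folded players): 47, 63, 228
Layer 1-47: 47 each from A, B, C, D = 47*4 = 188 chips; eligible A, B, C, D
Layer 48-63: 16 each from A, B, D = 16*3 = 48 chips; eligible A, B, D
Layer 64-228: 165 each from B, D = 165*2 = 330 chips; eligible B, D

Pot 1: 188 chips, eligible: A, B, C, D
Pot 2: 48 chips, eligible: A, B, D
Pot 3: 330 chips, eligible: B, D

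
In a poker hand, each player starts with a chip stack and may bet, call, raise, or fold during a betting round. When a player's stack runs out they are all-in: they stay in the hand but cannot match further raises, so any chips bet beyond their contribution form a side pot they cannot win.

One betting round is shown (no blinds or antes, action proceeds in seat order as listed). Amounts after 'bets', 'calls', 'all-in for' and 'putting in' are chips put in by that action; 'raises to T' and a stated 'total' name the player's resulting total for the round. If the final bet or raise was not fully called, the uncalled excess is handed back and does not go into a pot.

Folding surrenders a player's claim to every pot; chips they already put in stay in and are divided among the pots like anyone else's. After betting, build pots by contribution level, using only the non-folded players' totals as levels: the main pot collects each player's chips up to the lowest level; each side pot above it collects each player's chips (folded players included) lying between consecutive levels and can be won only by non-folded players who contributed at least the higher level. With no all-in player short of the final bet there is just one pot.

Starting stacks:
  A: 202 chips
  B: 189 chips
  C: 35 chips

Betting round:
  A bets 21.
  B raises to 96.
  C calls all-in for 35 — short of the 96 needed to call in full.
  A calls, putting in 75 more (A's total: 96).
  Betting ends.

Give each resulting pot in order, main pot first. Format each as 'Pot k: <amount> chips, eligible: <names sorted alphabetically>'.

Contributions: A=96, B=96, C=35
Pot levels (distinct totals of non-folded players): 35, 96
Layer 1-35: 35 each from A, B, C = 35*3 = 105 chips; eligible A, B, C
Layer 36-96: 61 each from A, B = 61*2 = 122 chips; eligible A, B

Pot 1: 105 chips, eligible: A, B, C
Pot 2: 122 chips, eligible: A, B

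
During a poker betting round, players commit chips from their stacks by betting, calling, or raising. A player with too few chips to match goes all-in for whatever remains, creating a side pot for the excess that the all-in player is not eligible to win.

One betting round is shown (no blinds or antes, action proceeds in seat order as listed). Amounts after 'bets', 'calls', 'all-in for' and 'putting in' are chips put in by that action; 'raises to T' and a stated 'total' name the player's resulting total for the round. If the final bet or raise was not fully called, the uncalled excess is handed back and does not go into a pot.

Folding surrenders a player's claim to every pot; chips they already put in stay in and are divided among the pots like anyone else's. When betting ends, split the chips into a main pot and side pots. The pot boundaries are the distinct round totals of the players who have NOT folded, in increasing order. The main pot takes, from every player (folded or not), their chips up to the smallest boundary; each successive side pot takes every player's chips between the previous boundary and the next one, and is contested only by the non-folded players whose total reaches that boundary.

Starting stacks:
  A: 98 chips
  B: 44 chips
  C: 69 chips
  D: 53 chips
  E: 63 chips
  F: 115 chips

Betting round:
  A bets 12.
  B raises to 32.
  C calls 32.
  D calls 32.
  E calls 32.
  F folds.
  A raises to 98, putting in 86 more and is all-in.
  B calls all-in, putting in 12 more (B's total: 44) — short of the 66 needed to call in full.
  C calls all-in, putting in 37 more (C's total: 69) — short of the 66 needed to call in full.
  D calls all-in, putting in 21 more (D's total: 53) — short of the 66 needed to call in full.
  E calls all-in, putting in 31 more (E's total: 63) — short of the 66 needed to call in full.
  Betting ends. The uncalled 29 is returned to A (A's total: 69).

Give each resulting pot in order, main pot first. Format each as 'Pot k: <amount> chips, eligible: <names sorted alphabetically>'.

Contributions (after 29 returned to A): A=69, B=44, C=69, D=53, E=63
Folded: F
Pot levels (distinct totals of non-folded players): 44, 53, 63, 69
Layer 1-44: 44 each from A, B, C, D, E = 44*5 = 220 chips; eligible A, B, C, D, E
Layer 45-53: 9 each from A, C, D, E = 9*4 = 36 chips; eligible A, C, D, E
Layer 54-63: 10 each from A, C, E = 10*3 = 30 chips; eligible A, C, E
Layer 64-69: 6 each from A, C = 6*2 = 12 chips; eligible A, C

Pot 1: 220 chips, eligible: A, B, C, D, E
Pot 2: 36 chips, eligible: A, C, D, E
Pot 3: 30 chips, eligible: A, C, E
Pot 4: 12 chips, eligible: A, C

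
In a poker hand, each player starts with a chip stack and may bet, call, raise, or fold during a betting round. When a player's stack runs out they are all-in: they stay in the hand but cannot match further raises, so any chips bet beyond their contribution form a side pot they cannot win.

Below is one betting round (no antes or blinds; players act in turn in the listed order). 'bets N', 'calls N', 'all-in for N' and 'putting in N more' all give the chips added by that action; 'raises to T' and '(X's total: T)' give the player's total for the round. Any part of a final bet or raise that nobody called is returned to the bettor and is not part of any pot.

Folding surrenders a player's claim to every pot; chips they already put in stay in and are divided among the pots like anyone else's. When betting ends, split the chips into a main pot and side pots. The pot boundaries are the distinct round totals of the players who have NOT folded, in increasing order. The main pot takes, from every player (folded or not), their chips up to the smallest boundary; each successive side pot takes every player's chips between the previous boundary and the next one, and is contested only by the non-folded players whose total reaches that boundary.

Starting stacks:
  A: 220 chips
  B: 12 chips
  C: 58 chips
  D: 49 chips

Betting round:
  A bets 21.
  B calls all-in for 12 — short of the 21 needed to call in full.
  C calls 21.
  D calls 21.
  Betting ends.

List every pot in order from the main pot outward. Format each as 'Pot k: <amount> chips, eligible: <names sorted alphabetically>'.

Pot 1: 48 chips, eligible: A, B, C, D
Pot 2: 27 chips, eligible: A, C, D

Derivation:
Contributions: A=21, B=12, C=21, D=21
Pot levels (distinct totals of non-folded players): 12, 21
Layer 1-12: 12 each from A, B, C, D = 12*4 = 48 chips; eligible A, B, C, D
Layer 13-21: 9 each from A, C, D = 9*3 = 27 chips; eligible A, C, D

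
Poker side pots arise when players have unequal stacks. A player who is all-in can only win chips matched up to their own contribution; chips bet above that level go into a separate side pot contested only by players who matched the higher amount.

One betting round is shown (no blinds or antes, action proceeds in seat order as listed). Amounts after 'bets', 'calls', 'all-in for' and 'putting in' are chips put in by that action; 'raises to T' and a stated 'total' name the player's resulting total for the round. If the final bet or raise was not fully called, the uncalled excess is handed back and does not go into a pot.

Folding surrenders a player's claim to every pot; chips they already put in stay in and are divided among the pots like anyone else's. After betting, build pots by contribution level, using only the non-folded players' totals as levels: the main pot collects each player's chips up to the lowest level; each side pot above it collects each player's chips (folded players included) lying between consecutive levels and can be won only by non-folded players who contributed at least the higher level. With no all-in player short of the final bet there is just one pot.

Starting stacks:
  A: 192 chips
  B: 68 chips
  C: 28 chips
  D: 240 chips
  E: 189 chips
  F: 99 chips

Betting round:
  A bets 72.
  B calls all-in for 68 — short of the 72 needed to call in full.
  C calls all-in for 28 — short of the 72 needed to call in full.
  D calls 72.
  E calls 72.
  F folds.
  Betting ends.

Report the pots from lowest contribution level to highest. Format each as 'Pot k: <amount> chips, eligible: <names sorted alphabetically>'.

Contributions: A=72, B=68, C=28, D=72, E=72
Folded: F
Pot levels (distinct totals of non-folded players): 28, 68, 72
Layer 1-28: 28 each from A, B, C, D, E = 28*5 = 140 chips; eligible A, B, C, D, E
Layer 29-68: 40 each from A, B, D, E = 40*4 = 160 chips; eligible A, B, D, E
Layer 69-72: 4 each from A, D, E = 4*3 = 12 chips; eligible A, D, E

Pot 1: 140 chips, eligible: A, B, C, D, E
Pot 2: 160 chips, eligible: A, B, D, E
Pot 3: 12 chips, eligible: A, D, E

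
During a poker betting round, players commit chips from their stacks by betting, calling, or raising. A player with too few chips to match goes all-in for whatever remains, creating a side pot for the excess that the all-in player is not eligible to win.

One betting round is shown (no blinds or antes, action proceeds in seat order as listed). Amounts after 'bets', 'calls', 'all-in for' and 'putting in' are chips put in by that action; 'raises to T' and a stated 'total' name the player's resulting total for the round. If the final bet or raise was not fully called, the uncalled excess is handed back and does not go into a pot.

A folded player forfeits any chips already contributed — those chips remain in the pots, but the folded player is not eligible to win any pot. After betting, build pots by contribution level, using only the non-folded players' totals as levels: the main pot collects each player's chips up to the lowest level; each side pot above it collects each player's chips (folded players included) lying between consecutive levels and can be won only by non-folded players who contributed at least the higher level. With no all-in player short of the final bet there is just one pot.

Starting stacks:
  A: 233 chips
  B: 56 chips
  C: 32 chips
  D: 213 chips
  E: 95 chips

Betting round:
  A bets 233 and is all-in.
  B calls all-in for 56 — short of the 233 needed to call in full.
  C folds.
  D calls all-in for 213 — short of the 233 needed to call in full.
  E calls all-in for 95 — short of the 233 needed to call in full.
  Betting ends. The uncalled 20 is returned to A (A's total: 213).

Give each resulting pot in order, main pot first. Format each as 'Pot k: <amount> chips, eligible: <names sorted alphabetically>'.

Contributions (after 20 returned to A): A=213, B=56, D=213, E=95
Folded: C
Pot levels (distinct totals of non-folded players): 56, 95, 213
Layer 1-56: 56 each from A, B, D, E = 56*4 = 224 chips; eligible A, B, D, E
Layer 57-95: 39 each from A, D, E = 39*3 = 117 chips; eligible A, D, E
Layer 96-213: 118 each from A, D = 118*2 = 236 chips; eligible A, D

Pot 1: 224 chips, eligible: A, B, D, E
Pot 2: 117 chips, eligible: A, D, E
Pot 3: 236 chips, eligible: A, D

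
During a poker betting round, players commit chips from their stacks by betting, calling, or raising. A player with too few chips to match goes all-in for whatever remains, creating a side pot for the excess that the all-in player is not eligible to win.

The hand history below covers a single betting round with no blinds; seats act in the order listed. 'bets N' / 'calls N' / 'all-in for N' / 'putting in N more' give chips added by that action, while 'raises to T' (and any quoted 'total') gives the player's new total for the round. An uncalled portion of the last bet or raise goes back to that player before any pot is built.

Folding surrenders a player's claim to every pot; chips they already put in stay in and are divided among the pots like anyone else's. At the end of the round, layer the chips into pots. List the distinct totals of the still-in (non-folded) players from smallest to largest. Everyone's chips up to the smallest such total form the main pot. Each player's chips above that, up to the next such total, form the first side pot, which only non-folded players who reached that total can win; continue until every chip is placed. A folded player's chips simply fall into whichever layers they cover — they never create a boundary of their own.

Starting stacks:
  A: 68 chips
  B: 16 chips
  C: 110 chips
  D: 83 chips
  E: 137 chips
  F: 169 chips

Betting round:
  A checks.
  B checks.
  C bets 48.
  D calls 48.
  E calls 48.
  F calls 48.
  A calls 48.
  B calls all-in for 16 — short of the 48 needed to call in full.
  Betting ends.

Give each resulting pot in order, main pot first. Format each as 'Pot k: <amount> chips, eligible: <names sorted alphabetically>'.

Contributions: A=48, B=16, C=48, D=48, E=48, F=48
Pot levels (distinct totals of non-folded players): 16, 48
Layer 1-16: 16 each from A, B, C, D, E, F = 16*6 = 96 chips; eligible A, B, C, D, E, F
Layer 17-48: 32 each from A, C, D, E, F = 32*5 = 160 chips; eligible A, C, D, E, F

Pot 1: 96 chips, eligible: A, B, C, D, E, F
Pot 2: 160 chips, eligible: A, C, D, E, F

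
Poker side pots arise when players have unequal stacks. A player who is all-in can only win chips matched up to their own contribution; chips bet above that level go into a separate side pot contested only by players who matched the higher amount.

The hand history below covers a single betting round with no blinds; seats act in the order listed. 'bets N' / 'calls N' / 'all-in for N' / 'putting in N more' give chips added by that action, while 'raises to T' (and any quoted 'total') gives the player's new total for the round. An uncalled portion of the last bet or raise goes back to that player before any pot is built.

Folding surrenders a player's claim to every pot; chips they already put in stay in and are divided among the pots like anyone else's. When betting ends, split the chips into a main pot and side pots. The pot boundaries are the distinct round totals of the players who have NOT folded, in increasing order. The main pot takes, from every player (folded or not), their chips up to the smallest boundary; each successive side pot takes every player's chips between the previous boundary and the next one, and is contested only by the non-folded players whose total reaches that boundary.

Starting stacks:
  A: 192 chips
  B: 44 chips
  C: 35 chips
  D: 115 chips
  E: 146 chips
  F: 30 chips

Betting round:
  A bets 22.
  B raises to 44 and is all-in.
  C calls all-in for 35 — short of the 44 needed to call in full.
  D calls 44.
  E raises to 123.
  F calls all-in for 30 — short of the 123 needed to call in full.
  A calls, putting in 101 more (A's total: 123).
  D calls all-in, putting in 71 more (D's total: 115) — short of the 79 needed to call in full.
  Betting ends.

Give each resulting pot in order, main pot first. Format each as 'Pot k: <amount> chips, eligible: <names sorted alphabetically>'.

Contributions: A=123, B=44, C=35, D=115, E=123, F=30
Pot levels (distinct totals of non-folded players): 30, 35, 44, 115, 123
Layer 1-30: 30 each from A, B, C, D, E, F = 30*6 = 180 chips; eligible A, B, C, D, E, F
Layer 31-35: 5 each from A, B, C, D, E = 5*5 = 25 chips; eligible A, B, C, D, E
Layer 36-44: 9 each from A, B, D, E = 9*4 = 36 chips; eligible A, B, D, E
Layer 45-115: 71 each from A, D, E = 71*3 = 213 chips; eligible A, D, E
Layer 116-123: 8 each from A, E = 8*2 = 16 chips; eligible A, E

Pot 1: 180 chips, eligible: A, B, C, D, E, F
Pot 2: 25 chips, eligible: A, B, C, D, E
Pot 3: 36 chips, eligible: A, B, D, E
Pot 4: 213 chips, eligible: A, D, E
Pot 5: 16 chips, eligible: A, E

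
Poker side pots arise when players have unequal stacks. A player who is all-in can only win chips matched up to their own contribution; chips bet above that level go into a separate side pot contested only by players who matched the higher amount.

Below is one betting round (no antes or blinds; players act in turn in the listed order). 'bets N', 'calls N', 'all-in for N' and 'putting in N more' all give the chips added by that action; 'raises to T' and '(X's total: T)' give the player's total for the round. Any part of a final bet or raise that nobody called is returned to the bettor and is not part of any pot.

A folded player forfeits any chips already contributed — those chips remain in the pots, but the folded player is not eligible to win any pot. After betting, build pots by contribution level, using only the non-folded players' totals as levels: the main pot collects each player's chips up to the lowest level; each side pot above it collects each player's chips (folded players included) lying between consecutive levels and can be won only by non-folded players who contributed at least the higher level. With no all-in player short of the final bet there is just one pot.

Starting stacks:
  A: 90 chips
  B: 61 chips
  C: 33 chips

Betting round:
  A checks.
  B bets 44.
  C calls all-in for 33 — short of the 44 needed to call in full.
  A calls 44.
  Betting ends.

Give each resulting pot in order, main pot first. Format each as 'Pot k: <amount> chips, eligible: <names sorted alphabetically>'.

Pot 1: 99 chips, eligible: A, B, C
Pot 2: 22 chips, eligible: A, B

Derivation:
Contributions: A=44, B=44, C=33
Pot levels (distinct totals of non-folded players): 33, 44
Layer 1-33: 33 each from A, B, C = 33*3 = 99 chips; eligible A, B, C
Layer 34-44: 11 each from A, B = 11*2 = 22 chips; eligible A, B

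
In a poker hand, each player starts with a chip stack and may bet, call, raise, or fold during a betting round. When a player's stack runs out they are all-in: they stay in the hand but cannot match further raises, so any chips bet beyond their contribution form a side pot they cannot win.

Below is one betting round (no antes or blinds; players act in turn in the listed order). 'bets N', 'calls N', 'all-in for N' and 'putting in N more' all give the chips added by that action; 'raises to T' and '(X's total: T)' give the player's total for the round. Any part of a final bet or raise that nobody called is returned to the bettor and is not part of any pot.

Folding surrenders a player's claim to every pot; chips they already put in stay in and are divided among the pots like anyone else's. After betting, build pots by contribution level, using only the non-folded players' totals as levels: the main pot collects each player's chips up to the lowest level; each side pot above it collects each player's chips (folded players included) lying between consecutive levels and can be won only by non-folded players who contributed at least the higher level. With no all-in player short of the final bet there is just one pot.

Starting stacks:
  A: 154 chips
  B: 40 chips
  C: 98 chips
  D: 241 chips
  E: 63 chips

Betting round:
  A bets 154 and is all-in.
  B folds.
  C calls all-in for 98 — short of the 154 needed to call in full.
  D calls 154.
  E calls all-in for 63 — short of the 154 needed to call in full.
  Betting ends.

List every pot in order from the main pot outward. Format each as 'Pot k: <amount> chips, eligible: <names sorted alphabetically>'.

Contributions: A=154, C=98, D=154, E=63
Folded: B
Pot levels (distinct totals of non-folded players): 63, 98, 154
Layer 1-63: 63 each from A, C, D, E = 63*4 = 252 chips; eligible A, C, D, E
Layer 64-98: 35 each from A, C, D = 35*3 = 105 chips; eligible A, C, D
Layer 99-154: 56 each from A, D = 56*2 = 112 chips; eligible A, D

Pot 1: 252 chips, eligible: A, C, D, E
Pot 2: 105 chips, eligible: A, C, D
Pot 3: 112 chips, eligible: A, D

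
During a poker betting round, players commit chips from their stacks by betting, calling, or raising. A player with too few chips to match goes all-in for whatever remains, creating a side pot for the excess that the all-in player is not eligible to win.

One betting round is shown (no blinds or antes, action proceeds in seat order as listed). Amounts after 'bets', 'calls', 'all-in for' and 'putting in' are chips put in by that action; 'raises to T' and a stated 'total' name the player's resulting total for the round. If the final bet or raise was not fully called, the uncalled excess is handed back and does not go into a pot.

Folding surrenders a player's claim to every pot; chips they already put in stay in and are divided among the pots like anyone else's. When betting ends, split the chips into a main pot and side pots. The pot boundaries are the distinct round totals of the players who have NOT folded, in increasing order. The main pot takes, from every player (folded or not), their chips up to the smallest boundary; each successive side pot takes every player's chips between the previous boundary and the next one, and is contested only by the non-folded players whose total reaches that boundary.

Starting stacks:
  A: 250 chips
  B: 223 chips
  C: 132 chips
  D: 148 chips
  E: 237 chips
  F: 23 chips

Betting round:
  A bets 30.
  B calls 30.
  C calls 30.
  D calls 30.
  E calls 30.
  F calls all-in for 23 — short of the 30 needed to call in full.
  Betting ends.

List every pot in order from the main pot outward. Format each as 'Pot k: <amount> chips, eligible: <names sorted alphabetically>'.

Contributions: A=30, B=30, C=30, D=30, E=30, F=23
Pot levels (distinct totals of non-folded players): 23, 30
Layer 1-23: 23 each from A, B, C, D, E, F = 23*6 = 138 chips; eligible A, B, C, D, E, F
Layer 24-30: 7 each from A, B, C, D, E = 7*5 = 35 chips; eligible A, B, C, D, E

Pot 1: 138 chips, eligible: A, B, C, D, E, F
Pot 2: 35 chips, eligible: A, B, C, D, E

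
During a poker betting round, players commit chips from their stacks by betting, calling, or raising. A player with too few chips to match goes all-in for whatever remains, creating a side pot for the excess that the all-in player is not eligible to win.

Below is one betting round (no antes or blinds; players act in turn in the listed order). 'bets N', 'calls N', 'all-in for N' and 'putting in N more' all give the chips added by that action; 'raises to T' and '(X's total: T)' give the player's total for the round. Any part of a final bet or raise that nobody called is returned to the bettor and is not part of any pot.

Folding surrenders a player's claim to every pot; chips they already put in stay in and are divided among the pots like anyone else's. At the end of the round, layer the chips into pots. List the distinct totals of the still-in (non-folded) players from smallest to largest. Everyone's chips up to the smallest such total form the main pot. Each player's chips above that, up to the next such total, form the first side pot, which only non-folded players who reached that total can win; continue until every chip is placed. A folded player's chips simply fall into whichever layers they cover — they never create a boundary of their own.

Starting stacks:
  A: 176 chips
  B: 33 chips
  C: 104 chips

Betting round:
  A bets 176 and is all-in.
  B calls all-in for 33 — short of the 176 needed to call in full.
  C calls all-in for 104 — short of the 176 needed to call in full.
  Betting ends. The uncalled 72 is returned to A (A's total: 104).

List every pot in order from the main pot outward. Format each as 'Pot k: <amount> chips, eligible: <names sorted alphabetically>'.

Pot 1: 99 chips, eligible: A, B, C
Pot 2: 142 chips, eligible: A, C

Derivation:
Contributions (after 72 returned to A): A=104, B=33, C=104
Pot levels (distinct totals of non-folded players): 33, 104
Layer 1-33: 33 each from A, B, C = 33*3 = 99 chips; eligible A, B, C
Layer 34-104: 71 each from A, C = 71*2 = 142 chips; eligible A, C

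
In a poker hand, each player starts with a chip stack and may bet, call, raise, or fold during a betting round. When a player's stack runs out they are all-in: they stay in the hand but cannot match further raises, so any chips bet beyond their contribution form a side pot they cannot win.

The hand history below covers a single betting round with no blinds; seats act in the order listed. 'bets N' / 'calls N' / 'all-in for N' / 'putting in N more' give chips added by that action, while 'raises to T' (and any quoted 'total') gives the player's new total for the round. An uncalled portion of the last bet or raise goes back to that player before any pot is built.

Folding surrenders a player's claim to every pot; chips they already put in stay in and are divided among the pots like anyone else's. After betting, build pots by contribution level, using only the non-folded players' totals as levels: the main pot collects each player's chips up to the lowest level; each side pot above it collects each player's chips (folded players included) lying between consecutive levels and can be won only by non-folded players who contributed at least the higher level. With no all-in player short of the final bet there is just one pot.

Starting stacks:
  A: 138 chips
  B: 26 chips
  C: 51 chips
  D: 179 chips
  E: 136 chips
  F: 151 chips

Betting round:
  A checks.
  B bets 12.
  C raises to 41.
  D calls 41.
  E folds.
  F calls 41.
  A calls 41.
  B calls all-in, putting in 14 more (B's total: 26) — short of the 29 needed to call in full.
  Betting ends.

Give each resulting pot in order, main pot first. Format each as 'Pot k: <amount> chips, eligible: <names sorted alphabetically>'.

Contributions: A=41, B=26, C=41, D=41, F=41
Folded: E
Pot levels (distinct totals of non-folded players): 26, 41
Layer 1-26: 26 each from A, B, C, D, F = 26*5 = 130 chips; eligible A, B, C, D, F
Layer 27-41: 15 each from A, C, D, F = 15*4 = 60 chips; eligible A, C, D, F

Pot 1: 130 chips, eligible: A, B, C, D, F
Pot 2: 60 chips, eligible: A, C, D, F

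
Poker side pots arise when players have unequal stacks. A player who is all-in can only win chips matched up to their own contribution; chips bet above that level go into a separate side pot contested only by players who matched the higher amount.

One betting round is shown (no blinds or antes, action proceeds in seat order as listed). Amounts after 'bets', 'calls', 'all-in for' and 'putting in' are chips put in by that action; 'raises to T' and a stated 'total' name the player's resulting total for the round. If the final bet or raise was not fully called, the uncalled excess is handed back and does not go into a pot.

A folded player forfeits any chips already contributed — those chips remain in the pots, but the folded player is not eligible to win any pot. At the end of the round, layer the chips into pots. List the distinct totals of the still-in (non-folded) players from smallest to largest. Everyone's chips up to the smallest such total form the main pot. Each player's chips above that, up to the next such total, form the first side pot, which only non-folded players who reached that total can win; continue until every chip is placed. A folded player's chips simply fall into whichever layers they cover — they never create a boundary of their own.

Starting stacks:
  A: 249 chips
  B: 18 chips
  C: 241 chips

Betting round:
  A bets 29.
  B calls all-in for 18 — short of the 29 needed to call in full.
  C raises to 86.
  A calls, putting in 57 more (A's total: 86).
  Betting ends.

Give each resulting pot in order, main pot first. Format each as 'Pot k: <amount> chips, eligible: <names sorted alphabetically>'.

Pot 1: 54 chips, eligible: A, B, C
Pot 2: 136 chips, eligible: A, C

Derivation:
Contributions: A=86, B=18, C=86
Pot levels (distinct totals of non-folded players): 18, 86
Layer 1-18: 18 each from A, B, C = 18*3 = 54 chips; eligible A, B, C
Layer 19-86: 68 each from A, C = 68*2 = 136 chips; eligible A, C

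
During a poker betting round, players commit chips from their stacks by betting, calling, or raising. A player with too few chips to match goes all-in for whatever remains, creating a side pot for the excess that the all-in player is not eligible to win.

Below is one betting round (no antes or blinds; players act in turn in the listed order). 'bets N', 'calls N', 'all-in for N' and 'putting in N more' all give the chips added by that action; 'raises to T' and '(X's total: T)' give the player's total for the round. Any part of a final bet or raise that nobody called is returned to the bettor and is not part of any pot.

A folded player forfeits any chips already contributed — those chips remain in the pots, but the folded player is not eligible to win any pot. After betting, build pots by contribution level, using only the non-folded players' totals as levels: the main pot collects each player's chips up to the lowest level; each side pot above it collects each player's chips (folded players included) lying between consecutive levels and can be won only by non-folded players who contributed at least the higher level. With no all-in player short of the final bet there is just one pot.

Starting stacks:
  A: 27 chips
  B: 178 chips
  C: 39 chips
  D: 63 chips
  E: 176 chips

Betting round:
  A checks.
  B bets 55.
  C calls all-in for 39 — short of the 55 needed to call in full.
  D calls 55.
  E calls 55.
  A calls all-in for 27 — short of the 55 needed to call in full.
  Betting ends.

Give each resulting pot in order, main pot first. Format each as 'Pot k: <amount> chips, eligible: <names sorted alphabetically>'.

Pot 1: 135 chips, eligible: A, B, C, D, E
Pot 2: 48 chips, eligible: B, C, D, E
Pot 3: 48 chips, eligible: B, D, E

Derivation:
Contributions: A=27, B=55, C=39, D=55, E=55
Pot levels (distinct totals of non-folded players): 27, 39, 55
Layer 1-27: 27 each from A, B, C, D, E = 27*5 = 135 chips; eligible A, B, C, D, E
Layer 28-39: 12 each from B, C, D, E = 12*4 = 48 chips; eligible B, C, D, E
Layer 40-55: 16 each from B, D, E = 16*3 = 48 chips; eligible B, D, E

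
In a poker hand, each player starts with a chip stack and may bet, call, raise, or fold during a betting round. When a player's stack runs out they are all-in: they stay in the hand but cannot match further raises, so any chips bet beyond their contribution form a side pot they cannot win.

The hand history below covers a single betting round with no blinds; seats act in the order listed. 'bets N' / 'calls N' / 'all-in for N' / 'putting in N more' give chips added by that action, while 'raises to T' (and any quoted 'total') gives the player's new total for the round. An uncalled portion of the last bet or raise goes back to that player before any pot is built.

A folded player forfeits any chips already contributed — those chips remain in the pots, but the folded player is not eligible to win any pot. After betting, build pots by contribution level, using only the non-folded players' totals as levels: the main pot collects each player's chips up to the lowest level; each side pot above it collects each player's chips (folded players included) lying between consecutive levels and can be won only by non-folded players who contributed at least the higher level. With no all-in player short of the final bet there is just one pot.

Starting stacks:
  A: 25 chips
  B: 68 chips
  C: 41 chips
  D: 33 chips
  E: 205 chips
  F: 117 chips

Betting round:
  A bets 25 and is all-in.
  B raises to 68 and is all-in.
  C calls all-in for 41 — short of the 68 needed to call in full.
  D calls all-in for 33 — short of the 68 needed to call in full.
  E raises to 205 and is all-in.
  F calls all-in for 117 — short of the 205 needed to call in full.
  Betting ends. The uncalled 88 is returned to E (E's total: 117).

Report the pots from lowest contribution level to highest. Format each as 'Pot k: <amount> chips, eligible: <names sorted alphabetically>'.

Pot 1: 150 chips, eligible: A, B, C, D, E, F
Pot 2: 40 chips, eligible: B, C, D, E, F
Pot 3: 32 chips, eligible: B, C, E, F
Pot 4: 81 chips, eligible: B, E, F
Pot 5: 98 chips, eligible: E, F

Derivation:
Contributions (after 88 returned to E): A=25, B=68, C=41, D=33, E=117, F=117
Pot levels (distinct totals of non-folded players): 25, 33, 41, 68, 117
Layer 1-25: 25 each from A, B, C, D, E, F = 25*6 = 150 chips; eligible A, B, C, D, E, F
Layer 26-33: 8 each from B, C, D, E, F = 8*5 = 40 chips; eligible B, C, D, E, F
Layer 34-41: 8 each from B, C, E, F = 8*4 = 32 chips; eligible B, C, E, F
Layer 42-68: 27 each from B, E, F = 27*3 = 81 chips; eligible B, E, F
Layer 69-117: 49 each from E, F = 49*2 = 98 chips; eligible E, F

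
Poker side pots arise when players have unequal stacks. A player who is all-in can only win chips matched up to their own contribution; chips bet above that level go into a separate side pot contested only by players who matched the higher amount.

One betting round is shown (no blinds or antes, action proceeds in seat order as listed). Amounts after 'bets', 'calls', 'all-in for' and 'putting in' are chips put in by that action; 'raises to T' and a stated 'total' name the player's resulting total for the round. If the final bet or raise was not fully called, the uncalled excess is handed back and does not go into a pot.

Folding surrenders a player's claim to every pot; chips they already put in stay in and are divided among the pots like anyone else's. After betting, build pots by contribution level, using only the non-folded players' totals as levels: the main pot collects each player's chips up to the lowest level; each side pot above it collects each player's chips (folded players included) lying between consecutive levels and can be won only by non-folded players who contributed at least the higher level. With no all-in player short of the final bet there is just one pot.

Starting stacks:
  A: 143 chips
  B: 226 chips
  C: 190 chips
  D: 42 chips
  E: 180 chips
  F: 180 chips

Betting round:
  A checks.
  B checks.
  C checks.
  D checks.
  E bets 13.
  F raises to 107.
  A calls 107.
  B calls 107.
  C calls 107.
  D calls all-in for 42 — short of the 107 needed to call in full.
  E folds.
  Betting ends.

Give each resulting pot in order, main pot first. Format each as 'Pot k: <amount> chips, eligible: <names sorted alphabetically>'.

Contributions: A=107, B=107, C=107, D=42, E=13, F=107
Folded: E
Pot levels (distinct totals of non-folded players): 42, 107
Layer 1-42: A 42 + B 42 + C 42 + D 42 + E 13 + F 42 = 223 chips; eligible A, B, C, D, F
Layer 43-107: 65 each from A, B, C, F = 65*4 = 260 chips; eligible A, B, C, F

Pot 1: 223 chips, eligible: A, B, C, D, F
Pot 2: 260 chips, eligible: A, B, C, F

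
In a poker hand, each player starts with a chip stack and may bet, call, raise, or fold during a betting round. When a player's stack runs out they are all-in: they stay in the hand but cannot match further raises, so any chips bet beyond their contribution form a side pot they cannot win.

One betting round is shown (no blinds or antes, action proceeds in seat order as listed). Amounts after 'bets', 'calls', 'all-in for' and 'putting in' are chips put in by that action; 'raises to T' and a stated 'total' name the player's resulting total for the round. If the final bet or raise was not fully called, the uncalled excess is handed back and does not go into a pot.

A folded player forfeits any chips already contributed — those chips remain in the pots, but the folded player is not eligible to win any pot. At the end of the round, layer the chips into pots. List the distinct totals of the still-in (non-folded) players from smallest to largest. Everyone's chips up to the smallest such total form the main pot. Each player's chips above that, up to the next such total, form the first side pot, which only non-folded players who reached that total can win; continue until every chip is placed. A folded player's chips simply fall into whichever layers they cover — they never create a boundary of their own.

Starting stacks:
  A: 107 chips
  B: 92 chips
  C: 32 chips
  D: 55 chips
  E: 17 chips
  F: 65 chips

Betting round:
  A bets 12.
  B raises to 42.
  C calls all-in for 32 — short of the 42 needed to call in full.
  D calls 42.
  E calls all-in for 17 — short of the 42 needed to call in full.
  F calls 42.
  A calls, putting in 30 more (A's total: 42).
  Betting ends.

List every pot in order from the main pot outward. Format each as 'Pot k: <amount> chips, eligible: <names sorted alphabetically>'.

Pot 1: 102 chips, eligible: A, B, C, D, E, F
Pot 2: 75 chips, eligible: A, B, C, D, F
Pot 3: 40 chips, eligible: A, B, D, F

Derivation:
Contributions: A=42, B=42, C=32, D=42, E=17, F=42
Pot levels (distinct totals of non-folded players): 17, 32, 42
Layer 1-17: 17 each from A, B, C, D, E, F = 17*6 = 102 chips; eligible A, B, C, D, E, F
Layer 18-32: 15 each from A, B, C, D, F = 15*5 = 75 chips; eligible A, B, C, D, F
Layer 33-42: 10 each from A, B, D, F = 10*4 = 40 chips; eligible A, B, D, F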